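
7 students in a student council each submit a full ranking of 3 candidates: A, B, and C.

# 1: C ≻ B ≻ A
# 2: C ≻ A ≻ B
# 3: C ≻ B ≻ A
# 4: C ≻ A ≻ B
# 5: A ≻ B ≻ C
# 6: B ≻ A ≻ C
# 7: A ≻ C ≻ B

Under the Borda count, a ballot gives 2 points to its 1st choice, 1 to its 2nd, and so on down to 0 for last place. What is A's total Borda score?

7

Borda scores:
  A: 0 + 1 + 0 + 1 + 2 + 1 + 2 = 7
  B: 1 + 0 + 1 + 0 + 1 + 2 + 0 = 5
  C: 2 + 2 + 2 + 2 + 0 + 0 + 1 = 9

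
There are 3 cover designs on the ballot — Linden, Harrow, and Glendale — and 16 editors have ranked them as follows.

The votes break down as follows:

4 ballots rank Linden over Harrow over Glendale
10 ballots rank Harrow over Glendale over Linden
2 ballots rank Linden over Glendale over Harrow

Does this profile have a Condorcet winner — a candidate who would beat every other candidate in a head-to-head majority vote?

Head-to-head results (16 voters total):
Linden vs Harrow: Harrow wins 10–6.
Linden vs Glendale: Glendale wins 10–6.
Harrow vs Glendale: Harrow wins 14–2.
Harrow beats each rival — Linden (10–6), Glendale (14–2) — so Harrow is the Condorcet winner.

Yes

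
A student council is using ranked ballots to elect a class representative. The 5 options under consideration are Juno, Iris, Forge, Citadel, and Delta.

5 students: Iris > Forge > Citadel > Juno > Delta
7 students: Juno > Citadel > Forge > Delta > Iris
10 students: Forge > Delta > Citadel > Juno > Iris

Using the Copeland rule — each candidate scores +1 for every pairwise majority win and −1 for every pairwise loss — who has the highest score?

Forge

Pairwise results:
  Juno vs Iris: Juno wins 17–5.
  Juno vs Forge: Forge wins 15–7.
  Juno vs Citadel: Citadel wins 15–7.
  Juno vs Delta: Juno wins 12–10.
  Iris vs Forge: Forge wins 17–5.
  Iris vs Citadel: Citadel wins 17–5.
  Iris vs Delta: Delta wins 17–5.
  Forge vs Citadel: Forge wins 15–7.
  Forge vs Delta: Forge wins 22–0.
  Citadel vs Delta: Citadel wins 12–10.
Copeland scores (wins − losses):
  Juno: 2 − 2 = 0
  Iris: 0 − 4 = -4
  Forge: 4 − 0 = 4
  Citadel: 3 − 1 = 2
  Delta: 1 − 3 = -2
Forge has the best Copeland score.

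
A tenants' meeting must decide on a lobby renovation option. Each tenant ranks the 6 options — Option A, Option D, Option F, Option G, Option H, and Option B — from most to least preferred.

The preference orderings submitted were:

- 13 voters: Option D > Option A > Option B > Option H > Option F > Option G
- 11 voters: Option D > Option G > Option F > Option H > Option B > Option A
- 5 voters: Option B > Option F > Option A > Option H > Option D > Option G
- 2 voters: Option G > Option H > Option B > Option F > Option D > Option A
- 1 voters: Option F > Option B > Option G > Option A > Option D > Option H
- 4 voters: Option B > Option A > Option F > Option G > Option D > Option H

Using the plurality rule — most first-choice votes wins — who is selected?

First-place vote totals:
  Option A: 0
  Option D: 24
  Option F: 1
  Option G: 2
  Option H: 0
  Option B: 9
Option D has the most first-place votes.

Option D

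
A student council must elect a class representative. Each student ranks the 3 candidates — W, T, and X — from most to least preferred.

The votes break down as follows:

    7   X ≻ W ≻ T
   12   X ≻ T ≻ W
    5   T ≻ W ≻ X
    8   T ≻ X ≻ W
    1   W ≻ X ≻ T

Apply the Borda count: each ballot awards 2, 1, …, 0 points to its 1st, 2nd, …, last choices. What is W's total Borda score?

Borda scores:
  W: 7·1 + 12·0 + 5·1 + 8·0 + 2 = 14
  T: 7·0 + 12·1 + 5·2 + 8·2 + 0 = 38
  X: 7·2 + 12·2 + 5·0 + 8·1 + 1 = 47

14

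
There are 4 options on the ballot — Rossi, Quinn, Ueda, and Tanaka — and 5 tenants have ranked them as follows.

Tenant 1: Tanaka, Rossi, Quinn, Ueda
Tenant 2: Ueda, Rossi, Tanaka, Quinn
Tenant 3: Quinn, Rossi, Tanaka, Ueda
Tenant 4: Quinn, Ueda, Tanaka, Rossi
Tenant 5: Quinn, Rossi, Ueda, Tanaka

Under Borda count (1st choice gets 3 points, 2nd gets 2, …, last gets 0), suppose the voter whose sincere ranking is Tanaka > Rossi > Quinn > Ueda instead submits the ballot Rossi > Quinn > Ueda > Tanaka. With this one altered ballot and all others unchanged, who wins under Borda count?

Borda totals with the altered ballot: Rossi 9, Quinn 11, Ueda 7, Tanaka 3.
The winner is unchanged: still Quinn.

Quinn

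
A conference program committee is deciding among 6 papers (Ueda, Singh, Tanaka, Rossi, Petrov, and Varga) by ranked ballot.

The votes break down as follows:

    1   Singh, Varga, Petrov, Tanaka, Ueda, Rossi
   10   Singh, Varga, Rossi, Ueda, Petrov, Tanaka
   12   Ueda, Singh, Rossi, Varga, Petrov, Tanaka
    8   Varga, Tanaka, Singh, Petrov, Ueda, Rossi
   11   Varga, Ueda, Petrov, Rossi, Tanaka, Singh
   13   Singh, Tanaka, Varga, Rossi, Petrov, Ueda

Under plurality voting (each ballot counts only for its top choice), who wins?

Singh

First-place vote totals:
  Ueda: 12
  Singh: 24
  Tanaka: 0
  Rossi: 0
  Petrov: 0
  Varga: 19
Singh has the most first-place votes.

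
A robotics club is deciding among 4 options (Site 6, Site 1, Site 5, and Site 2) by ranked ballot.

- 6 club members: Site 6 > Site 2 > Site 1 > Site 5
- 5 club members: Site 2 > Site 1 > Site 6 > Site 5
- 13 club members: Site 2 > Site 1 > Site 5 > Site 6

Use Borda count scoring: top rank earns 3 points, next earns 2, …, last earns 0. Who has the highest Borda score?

Borda scores:
  Site 6: 6·3 + 5·1 + 13·0 = 23
  Site 1: 6·1 + 5·2 + 13·2 = 42
  Site 5: 6·0 + 5·0 + 13·1 = 13
  Site 2: 6·2 + 5·3 + 13·3 = 66
Site 2 has the highest total.

Site 2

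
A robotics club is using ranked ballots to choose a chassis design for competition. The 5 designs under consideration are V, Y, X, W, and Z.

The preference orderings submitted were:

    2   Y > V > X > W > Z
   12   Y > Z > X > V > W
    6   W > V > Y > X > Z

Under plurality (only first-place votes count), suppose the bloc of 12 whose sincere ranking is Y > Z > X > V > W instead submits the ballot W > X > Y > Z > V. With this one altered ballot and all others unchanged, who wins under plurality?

First-place totals with the altered ballot: V 0, Y 2, X 0, W 18, Z 0.
The switch changes the winner from Y to W.

W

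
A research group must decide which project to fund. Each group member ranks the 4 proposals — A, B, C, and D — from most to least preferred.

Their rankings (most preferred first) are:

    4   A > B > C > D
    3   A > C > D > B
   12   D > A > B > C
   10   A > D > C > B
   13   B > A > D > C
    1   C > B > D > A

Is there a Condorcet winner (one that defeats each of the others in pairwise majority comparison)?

Yes

Head-to-head results (43 voters total):
A vs B: A wins 29–14.
A vs C: A wins 42–1.
A vs D: A wins 30–13.
B vs C: B wins 29–14.
B vs D: D wins 25–18.
C vs D: D wins 35–8.
A beats each rival — B (29–14), C (42–1), D (30–13) — so A is the Condorcet winner.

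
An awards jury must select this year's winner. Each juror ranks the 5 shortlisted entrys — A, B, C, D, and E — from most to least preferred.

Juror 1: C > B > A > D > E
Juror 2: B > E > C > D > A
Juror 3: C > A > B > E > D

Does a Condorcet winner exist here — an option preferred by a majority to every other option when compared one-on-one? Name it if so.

C

Head-to-head results (3 voters total):
A vs B: B wins 2–1.
A vs C: C wins 3–0.
A vs D: A wins 2–1.
A vs E: A wins 2–1.
B vs C: C wins 2–1.
B vs D: B wins 3–0.
B vs E: B wins 3–0.
C vs D: C wins 3–0.
C vs E: C wins 2–1.
D vs E: E wins 2–1.
C beats each rival — A (3–0), B (2–1), D (3–0), E (2–1) — so C is the Condorcet winner.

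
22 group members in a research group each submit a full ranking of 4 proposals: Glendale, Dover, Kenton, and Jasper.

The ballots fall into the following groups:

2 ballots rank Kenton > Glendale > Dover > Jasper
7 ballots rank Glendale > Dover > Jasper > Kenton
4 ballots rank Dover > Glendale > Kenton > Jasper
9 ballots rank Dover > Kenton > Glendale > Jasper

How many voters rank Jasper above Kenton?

Ballots ranking Jasper above Kenton: 7.
Ballots ranking Kenton above Jasper: 2+4+9 = 15.
So 7 of 22 voters prefer Jasper to Kenton.

7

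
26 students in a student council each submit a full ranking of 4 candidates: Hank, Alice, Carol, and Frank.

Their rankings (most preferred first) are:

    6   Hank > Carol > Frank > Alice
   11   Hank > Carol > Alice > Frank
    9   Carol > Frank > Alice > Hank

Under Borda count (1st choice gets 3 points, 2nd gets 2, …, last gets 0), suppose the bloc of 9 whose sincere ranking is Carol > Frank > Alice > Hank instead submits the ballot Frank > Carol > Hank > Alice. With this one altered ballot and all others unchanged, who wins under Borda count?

Hank

Borda totals with the altered ballot: Hank 60, Alice 11, Carol 52, Frank 33.
The switch changes the winner from Carol to Hank.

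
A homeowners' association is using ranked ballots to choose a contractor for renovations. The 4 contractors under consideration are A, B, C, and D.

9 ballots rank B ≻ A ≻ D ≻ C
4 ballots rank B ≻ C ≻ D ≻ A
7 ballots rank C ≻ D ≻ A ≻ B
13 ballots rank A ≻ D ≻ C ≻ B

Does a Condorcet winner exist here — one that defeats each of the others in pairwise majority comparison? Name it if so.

Head-to-head results (33 voters total):
A vs B: A wins 20–13.
A vs C: A wins 22–11.
A vs D: A wins 22–11.
B vs C: C wins 20–13.
B vs D: D wins 20–13.
C vs D: D wins 22–11.
A beats each rival — B (20–13), C (22–11), D (22–11) — so A is the Condorcet winner.

A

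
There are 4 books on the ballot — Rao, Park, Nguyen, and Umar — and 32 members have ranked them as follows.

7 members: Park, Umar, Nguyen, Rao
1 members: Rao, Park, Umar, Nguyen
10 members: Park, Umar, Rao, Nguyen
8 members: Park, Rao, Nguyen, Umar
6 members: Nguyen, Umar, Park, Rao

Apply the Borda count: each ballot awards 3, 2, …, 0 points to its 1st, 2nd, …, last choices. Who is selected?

Borda scores:
  Rao: 7·0 + 3 + 10·1 + 8·2 + 6·0 = 29
  Park: 7·3 + 2 + 10·3 + 8·3 + 6·1 = 83
  Nguyen: 7·1 + 0 + 10·0 + 8·1 + 6·3 = 33
  Umar: 7·2 + 1 + 10·2 + 8·0 + 6·2 = 47
Park has the highest total.

Park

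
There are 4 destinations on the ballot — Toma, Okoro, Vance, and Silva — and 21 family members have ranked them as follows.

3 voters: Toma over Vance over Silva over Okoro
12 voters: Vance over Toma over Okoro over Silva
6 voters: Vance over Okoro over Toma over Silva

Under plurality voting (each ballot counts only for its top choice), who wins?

First-place vote totals:
  Toma: 3
  Okoro: 0
  Vance: 18
  Silva: 0
Vance has the most first-place votes.

Vance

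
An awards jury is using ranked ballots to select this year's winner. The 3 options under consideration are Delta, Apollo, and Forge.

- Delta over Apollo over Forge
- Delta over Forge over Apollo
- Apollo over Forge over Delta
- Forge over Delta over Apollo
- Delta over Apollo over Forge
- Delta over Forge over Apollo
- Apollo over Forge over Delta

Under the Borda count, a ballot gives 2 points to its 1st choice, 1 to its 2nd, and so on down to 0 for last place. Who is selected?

Borda scores:
  Delta: 2 + 2 + 0 + 1 + 2 + 2 + 0 = 9
  Apollo: 1 + 0 + 2 + 0 + 1 + 0 + 2 = 6
  Forge: 0 + 1 + 1 + 2 + 0 + 1 + 1 = 6
Delta has the highest total.

Delta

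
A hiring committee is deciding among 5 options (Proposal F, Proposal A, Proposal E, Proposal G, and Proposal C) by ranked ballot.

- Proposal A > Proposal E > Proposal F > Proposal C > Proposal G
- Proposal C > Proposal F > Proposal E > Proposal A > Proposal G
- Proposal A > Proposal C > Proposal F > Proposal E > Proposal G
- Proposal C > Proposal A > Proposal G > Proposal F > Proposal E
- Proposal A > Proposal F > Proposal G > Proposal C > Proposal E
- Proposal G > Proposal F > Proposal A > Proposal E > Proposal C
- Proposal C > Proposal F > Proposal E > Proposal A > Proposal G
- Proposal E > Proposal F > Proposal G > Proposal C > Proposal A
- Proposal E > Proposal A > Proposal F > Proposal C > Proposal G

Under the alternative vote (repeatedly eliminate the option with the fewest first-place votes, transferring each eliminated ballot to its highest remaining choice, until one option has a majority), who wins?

Round 1: Proposal A 3, Proposal C 3, Proposal E 2, Proposal G 1, Proposal F 0. Proposal F has the fewest and is eliminated.
Round 2: Proposal A 3, Proposal C 3, Proposal E 2, Proposal G 1. Proposal G has the fewest and is eliminated.
Round 3: Proposal A 4, Proposal C 3, Proposal E 2. Proposal E has the fewest and is eliminated.
Round 4: Proposal A 5, Proposal C 4. Proposal A has a majority.

Proposal A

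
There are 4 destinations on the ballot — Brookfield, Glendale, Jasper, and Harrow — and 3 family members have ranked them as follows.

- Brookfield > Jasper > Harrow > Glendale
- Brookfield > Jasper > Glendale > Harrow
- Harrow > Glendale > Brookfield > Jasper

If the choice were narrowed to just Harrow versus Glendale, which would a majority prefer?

Harrow

Ballots ranking Harrow above Glendale: 2.
Ballots ranking Glendale above Harrow: 1.
Harrow wins the head-to-head, 2–1.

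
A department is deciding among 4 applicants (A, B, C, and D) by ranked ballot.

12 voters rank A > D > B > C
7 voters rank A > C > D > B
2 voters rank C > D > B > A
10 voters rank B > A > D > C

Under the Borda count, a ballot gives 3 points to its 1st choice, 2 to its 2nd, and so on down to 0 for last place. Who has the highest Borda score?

A

Borda scores:
  A: 12·3 + 7·3 + 2·0 + 10·2 = 77
  B: 12·1 + 7·0 + 2·1 + 10·3 = 44
  C: 12·0 + 7·2 + 2·3 + 10·0 = 20
  D: 12·2 + 7·1 + 2·2 + 10·1 = 45
A has the highest total.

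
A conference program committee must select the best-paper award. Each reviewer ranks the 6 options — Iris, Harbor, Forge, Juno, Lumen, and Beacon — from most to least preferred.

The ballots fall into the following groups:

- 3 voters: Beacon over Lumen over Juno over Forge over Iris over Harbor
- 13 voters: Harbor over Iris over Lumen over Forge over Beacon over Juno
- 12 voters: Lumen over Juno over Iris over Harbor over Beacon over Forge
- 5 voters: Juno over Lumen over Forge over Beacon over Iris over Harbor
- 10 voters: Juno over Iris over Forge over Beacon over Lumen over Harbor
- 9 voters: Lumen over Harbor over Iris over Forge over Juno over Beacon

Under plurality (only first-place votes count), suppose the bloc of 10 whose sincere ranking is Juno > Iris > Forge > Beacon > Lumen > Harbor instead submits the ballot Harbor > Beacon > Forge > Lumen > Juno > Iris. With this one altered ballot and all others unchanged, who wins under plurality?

First-place totals with the altered ballot: Iris 0, Harbor 23, Forge 0, Juno 5, Lumen 21, Beacon 3.
The switch changes the winner from Lumen to Harbor.

Harbor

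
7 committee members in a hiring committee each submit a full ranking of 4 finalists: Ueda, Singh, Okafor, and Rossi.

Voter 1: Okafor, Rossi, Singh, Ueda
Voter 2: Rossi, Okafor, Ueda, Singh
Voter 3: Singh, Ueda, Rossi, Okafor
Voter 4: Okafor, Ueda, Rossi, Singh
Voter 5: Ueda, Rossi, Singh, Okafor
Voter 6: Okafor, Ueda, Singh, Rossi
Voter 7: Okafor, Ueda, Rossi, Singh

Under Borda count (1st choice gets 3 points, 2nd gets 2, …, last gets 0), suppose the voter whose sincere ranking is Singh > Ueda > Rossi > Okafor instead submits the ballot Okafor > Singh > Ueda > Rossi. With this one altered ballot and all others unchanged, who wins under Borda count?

Borda totals with the altered ballot: Ueda 11, Singh 5, Okafor 17, Rossi 9.
The winner is unchanged: still Okafor.

Okafor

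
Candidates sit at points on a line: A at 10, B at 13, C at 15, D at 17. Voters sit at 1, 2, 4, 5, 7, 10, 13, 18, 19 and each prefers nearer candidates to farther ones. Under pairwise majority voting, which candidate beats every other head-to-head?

With single-peaked preferences on a line, the Condorcet winner is the candidate closest to the median voter.
The median voter (position 7) is closest to A at 10.
Check: A vs B — voters closer to A: 6 of 9.

A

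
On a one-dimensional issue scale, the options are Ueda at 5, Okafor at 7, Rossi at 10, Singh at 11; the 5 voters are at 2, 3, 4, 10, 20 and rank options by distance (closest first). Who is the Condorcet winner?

Ueda

With single-peaked preferences on a line, the Condorcet winner is the candidate closest to the median voter.
The median voter (position 4) is closest to Ueda at 5.
Check: Ueda vs Rossi — voters closer to Ueda: 3 of 5.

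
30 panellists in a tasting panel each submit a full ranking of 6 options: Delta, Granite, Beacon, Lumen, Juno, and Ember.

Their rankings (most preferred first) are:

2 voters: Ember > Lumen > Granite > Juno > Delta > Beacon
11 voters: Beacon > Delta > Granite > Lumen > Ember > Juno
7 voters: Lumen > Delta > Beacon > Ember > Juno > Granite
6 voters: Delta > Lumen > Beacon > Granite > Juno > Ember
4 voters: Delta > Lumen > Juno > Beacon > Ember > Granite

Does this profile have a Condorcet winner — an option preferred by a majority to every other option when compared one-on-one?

Head-to-head results (30 voters total):
Delta vs Granite: Delta wins 28–2.
Delta vs Beacon: Delta wins 19–11.
Delta vs Lumen: Delta wins 21–9.
Delta vs Juno: Delta wins 28–2.
Delta vs Ember: Delta wins 28–2.
Granite vs Beacon: Beacon wins 28–2.
Granite vs Lumen: Lumen wins 19–11.
Granite vs Juno: Granite wins 19–11.
Granite vs Ember: Granite wins 17–13.
Beacon vs Lumen: Lumen wins 19–11.
Beacon vs Juno: Beacon wins 24–6.
Beacon vs Ember: Beacon wins 28–2.
Lumen vs Juno: Lumen wins 30–0.
Lumen vs Ember: Lumen wins 28–2.
Juno vs Ember: Ember wins 20–10.
Delta beats each rival — Granite (28–2), Beacon (19–11), Lumen (21–9), Juno (28–2), Ember (28–2) — so Delta is the Condorcet winner.

Yes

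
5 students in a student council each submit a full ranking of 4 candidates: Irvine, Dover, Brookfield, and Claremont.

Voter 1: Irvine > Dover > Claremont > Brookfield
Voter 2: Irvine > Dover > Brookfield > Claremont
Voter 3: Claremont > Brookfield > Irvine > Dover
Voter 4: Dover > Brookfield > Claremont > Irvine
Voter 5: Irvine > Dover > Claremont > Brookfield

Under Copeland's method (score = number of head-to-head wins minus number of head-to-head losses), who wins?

Irvine

Pairwise results:
  Irvine vs Dover: Irvine wins 4–1.
  Irvine vs Brookfield: Irvine wins 3–2.
  Irvine vs Claremont: Irvine wins 3–2.
  Dover vs Brookfield: Dover wins 4–1.
  Dover vs Claremont: Dover wins 4–1.
  Brookfield vs Claremont: Claremont wins 3–2.
Copeland scores (wins − losses):
  Irvine: 3 − 0 = 3
  Dover: 2 − 1 = 1
  Brookfield: 0 − 3 = -3
  Claremont: 1 − 2 = -1
Irvine has the best Copeland score.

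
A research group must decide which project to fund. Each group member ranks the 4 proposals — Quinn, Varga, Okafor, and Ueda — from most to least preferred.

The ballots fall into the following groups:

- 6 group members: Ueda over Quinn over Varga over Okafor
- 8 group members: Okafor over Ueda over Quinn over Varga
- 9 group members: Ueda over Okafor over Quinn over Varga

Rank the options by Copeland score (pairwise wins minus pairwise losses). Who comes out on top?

Pairwise results:
  Quinn vs Varga: Quinn wins 23–0.
  Quinn vs Okafor: Okafor wins 17–6.
  Quinn vs Ueda: Ueda wins 23–0.
  Varga vs Okafor: Okafor wins 17–6.
  Varga vs Ueda: Ueda wins 23–0.
  Okafor vs Ueda: Ueda wins 15–8.
Copeland scores (wins − losses):
  Quinn: 1 − 2 = -1
  Varga: 0 − 3 = -3
  Okafor: 2 − 1 = 1
  Ueda: 3 − 0 = 3
Ueda has the best Copeland score.

Ueda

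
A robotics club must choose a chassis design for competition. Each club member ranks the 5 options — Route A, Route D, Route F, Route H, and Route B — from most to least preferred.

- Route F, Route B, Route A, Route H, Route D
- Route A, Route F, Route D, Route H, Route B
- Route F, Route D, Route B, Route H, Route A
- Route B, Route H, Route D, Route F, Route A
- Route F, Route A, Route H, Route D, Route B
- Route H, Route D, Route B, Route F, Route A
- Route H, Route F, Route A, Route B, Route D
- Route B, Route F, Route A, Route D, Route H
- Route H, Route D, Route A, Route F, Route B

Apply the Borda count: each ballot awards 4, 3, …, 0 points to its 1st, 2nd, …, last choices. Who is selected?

Borda scores:
  Route A: 2 + 4 + 0 + 0 + 3 + 0 + 2 + 2 + 2 = 15
  Route D: 0 + 2 + 3 + 2 + 1 + 3 + 0 + 1 + 3 = 15
  Route F: 4 + 3 + 4 + 1 + 4 + 1 + 3 + 3 + 1 = 24
  Route H: 1 + 1 + 1 + 3 + 2 + 4 + 4 + 0 + 4 = 20
  Route B: 3 + 0 + 2 + 4 + 0 + 2 + 1 + 4 + 0 = 16
Route F has the highest total.

Route F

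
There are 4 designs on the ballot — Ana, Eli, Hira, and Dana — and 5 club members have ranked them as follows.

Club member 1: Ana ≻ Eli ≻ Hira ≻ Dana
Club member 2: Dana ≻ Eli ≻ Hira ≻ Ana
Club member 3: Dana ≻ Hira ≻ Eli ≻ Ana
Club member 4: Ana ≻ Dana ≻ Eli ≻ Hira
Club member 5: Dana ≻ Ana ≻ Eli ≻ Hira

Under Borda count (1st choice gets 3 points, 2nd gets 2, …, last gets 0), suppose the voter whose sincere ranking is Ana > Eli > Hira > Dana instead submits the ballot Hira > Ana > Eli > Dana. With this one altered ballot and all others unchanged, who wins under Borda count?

Dana

Borda totals with the altered ballot: Ana 7, Eli 6, Hira 6, Dana 11.
The winner is unchanged: still Dana.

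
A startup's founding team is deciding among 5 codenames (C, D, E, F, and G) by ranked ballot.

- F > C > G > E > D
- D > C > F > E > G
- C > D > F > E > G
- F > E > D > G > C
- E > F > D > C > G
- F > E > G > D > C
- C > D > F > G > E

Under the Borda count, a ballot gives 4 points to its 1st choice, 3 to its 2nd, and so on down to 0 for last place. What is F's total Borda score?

Borda scores:
  C: 3 + 3 + 4 + 0 + 1 + 0 + 4 = 15
  D: 0 + 4 + 3 + 2 + 2 + 1 + 3 = 15
  E: 1 + 1 + 1 + 3 + 4 + 3 + 0 = 13
  F: 4 + 2 + 2 + 4 + 3 + 4 + 2 = 21
  G: 2 + 0 + 0 + 1 + 0 + 2 + 1 = 6

21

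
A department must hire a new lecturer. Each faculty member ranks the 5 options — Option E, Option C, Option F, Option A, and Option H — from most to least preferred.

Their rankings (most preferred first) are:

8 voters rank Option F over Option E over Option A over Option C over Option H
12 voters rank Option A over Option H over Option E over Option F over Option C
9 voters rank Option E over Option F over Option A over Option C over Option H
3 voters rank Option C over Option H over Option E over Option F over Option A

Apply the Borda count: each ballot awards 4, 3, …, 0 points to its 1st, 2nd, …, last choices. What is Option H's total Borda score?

45

Borda scores:
  Option E: 8·3 + 12·2 + 9·4 + 3·2 = 90
  Option C: 8·1 + 12·0 + 9·1 + 3·4 = 29
  Option F: 8·4 + 12·1 + 9·3 + 3·1 = 74
  Option A: 8·2 + 12·4 + 9·2 + 3·0 = 82
  Option H: 8·0 + 12·3 + 9·0 + 3·3 = 45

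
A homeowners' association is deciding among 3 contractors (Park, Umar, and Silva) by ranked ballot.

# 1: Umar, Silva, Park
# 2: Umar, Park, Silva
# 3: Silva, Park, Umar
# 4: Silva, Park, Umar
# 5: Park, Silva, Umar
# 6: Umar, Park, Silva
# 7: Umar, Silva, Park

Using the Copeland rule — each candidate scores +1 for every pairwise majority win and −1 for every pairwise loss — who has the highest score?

Umar

Pairwise results:
  Park vs Umar: Umar wins 4–3.
  Park vs Silva: Silva wins 4–3.
  Umar vs Silva: Umar wins 4–3.
Copeland scores (wins − losses):
  Park: 0 − 2 = -2
  Umar: 2 − 0 = 2
  Silva: 1 − 1 = 0
Umar has the best Copeland score.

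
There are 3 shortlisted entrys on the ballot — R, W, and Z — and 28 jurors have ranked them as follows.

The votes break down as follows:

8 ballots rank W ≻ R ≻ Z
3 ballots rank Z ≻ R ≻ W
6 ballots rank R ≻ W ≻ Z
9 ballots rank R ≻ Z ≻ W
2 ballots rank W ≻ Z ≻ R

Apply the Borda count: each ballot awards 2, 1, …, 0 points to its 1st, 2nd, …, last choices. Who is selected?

Borda scores:
  R: 8·1 + 3·1 + 6·2 + 9·2 + 2·0 = 41
  W: 8·2 + 3·0 + 6·1 + 9·0 + 2·2 = 26
  Z: 8·0 + 3·2 + 6·0 + 9·1 + 2·1 = 17
R has the highest total.

R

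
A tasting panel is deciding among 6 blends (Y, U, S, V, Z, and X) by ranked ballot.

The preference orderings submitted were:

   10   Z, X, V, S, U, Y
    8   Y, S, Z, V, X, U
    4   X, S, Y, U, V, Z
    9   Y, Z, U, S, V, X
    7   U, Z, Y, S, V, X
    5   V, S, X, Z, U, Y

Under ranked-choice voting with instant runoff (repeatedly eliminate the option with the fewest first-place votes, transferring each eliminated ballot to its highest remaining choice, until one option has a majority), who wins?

Z

Round 1: Y 17, Z 10, U 7, V 5, X 4, S 0. S has the fewest and is eliminated.
Round 2: Y 17, Z 10, U 7, V 5, X 4. X has the fewest and is eliminated.
Round 3: Y 21, Z 10, U 7, V 5. V has the fewest and is eliminated.
Round 4: Y 21, Z 15, U 7. U has the fewest and is eliminated.
Round 5: Z 22, Y 21. Z has a majority.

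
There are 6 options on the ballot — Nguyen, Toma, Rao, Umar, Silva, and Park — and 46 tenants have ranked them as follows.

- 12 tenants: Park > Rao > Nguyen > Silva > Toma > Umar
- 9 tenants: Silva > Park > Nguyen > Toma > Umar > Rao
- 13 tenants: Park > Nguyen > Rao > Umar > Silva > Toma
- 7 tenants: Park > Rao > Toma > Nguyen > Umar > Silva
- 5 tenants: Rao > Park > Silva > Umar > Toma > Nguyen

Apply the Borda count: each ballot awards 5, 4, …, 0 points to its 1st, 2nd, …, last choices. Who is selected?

Borda scores:
  Nguyen: 12·3 + 9·3 + 13·4 + 7·2 + 5·0 = 129
  Toma: 12·1 + 9·2 + 13·0 + 7·3 + 5·1 = 56
  Rao: 12·4 + 9·0 + 13·3 + 7·4 + 5·5 = 140
  Umar: 12·0 + 9·1 + 13·2 + 7·1 + 5·2 = 52
  Silva: 12·2 + 9·5 + 13·1 + 7·0 + 5·3 = 97
  Park: 12·5 + 9·4 + 13·5 + 7·5 + 5·4 = 216
Park has the highest total.

Park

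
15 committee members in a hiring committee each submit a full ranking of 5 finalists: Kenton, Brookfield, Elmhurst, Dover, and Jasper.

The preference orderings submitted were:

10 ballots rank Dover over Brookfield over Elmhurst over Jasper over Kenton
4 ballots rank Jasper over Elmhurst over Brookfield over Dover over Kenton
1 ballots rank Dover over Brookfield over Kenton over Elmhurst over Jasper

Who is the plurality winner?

Dover

First-place vote totals:
  Kenton: 0
  Brookfield: 0
  Elmhurst: 0
  Dover: 11
  Jasper: 4
Dover has the most first-place votes.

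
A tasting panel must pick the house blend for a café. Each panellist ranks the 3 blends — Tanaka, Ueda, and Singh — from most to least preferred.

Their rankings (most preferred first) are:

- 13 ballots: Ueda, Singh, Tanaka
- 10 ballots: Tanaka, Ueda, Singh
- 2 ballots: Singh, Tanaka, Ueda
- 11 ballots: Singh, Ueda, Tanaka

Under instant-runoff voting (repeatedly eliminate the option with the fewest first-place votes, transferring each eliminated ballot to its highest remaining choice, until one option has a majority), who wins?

Ueda

Round 1: Ueda 13, Singh 13, Tanaka 10. Tanaka has the fewest and is eliminated.
Round 2: Ueda 23, Singh 13. Ueda has a majority.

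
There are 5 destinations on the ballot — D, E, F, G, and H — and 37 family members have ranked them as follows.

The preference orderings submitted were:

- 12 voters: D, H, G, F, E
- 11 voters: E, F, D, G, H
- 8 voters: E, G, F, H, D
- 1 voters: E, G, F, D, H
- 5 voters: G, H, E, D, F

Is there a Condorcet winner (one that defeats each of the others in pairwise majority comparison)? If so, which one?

Head-to-head results (37 voters total):
D vs E: E wins 25–12.
D vs F: F wins 20–17.
D vs G: D wins 23–14.
D vs H: D wins 24–13.
E vs F: E wins 25–12.
E vs G: E wins 20–17.
E vs H: E wins 20–17.
F vs G: G wins 26–11.
F vs H: F wins 20–17.
G vs H: G wins 25–12.
E beats each rival — D (25–12), F (25–12), G (20–17), H (20–17) — so E is the Condorcet winner.

E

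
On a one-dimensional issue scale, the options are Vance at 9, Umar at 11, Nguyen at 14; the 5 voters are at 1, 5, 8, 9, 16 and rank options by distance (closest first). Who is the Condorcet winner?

Vance

With single-peaked preferences on a line, the Condorcet winner is the candidate closest to the median voter.
The median voter (position 8) is closest to Vance at 9.
Check: Vance vs Nguyen — voters closer to Vance: 4 of 5.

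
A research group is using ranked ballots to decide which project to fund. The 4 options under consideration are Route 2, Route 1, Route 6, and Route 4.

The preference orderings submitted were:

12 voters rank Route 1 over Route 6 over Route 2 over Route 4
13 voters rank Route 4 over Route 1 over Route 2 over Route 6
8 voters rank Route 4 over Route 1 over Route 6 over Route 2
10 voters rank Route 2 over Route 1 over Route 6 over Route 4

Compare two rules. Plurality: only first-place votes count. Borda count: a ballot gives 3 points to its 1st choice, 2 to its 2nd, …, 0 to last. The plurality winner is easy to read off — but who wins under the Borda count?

Plurality first-place counts: Route 2 10, Route 1 12, Route 6 0, Route 4 21 → Route 4.
Borda totals: Route 2 55, Route 1 98, Route 6 42, Route 4 63 → Route 1.

Route 1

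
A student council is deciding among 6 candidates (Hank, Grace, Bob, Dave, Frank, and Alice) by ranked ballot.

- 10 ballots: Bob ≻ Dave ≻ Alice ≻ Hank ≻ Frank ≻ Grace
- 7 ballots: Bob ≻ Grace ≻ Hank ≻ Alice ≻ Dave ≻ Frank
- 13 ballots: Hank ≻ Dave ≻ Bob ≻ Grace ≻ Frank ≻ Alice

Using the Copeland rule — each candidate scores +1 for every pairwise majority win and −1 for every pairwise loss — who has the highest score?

Bob

Pairwise results:
  Hank vs Grace: Hank wins 23–7.
  Hank vs Bob: Bob wins 17–13.
  Hank vs Dave: Hank wins 20–10.
  Hank vs Frank: Hank wins 30–0.
  Hank vs Alice: Hank wins 20–10.
  Grace vs Bob: Bob wins 30–0.
  Grace vs Dave: Dave wins 23–7.
  Grace vs Frank: Grace wins 20–10.
  Grace vs Alice: Grace wins 20–10.
  Bob vs Dave: Bob wins 17–13.
  Bob vs Frank: Bob wins 30–0.
  Bob vs Alice: Bob wins 30–0.
  Dave vs Frank: Dave wins 30–0.
  Dave vs Alice: Dave wins 23–7.
  Frank vs Alice: Alice wins 17–13.
Copeland scores (wins − losses):
  Hank: 4 − 1 = 3
  Grace: 2 − 3 = -1
  Bob: 5 − 0 = 5
  Dave: 3 − 2 = 1
  Frank: 0 − 5 = -5
  Alice: 1 − 4 = -3
Bob has the best Copeland score.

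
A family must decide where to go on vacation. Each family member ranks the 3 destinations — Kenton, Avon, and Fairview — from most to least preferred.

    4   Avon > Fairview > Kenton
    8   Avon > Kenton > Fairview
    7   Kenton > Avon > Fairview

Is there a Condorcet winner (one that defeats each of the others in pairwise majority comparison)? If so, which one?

Avon

Head-to-head results (19 voters total):
Kenton vs Avon: Avon wins 12–7.
Kenton vs Fairview: Kenton wins 15–4.
Avon vs Fairview: Avon wins 19–0.
Avon beats each rival — Kenton (12–7), Fairview (19–0) — so Avon is the Condorcet winner.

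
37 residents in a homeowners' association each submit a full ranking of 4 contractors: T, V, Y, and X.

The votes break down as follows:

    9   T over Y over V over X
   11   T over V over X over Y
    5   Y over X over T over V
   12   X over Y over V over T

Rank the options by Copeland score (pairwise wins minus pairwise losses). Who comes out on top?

T

Pairwise results:
  T vs V: T wins 25–12.
  T vs Y: T wins 20–17.
  T vs X: T wins 20–17.
  V vs Y: Y wins 26–11.
  V vs X: V wins 20–17.
  Y vs X: X wins 23–14.
Copeland scores (wins − losses):
  T: 3 − 0 = 3
  V: 1 − 2 = -1
  Y: 1 − 2 = -1
  X: 1 − 2 = -1
T has the best Copeland score.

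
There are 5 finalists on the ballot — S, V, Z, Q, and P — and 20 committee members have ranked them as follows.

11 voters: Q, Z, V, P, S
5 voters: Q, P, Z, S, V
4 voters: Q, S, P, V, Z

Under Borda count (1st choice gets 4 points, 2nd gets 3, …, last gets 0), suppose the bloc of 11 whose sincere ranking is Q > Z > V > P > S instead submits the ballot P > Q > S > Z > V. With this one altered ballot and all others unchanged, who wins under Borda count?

Q

Borda totals with the altered ballot: S 39, V 4, Z 21, Q 69, P 67.
The winner is unchanged: still Q.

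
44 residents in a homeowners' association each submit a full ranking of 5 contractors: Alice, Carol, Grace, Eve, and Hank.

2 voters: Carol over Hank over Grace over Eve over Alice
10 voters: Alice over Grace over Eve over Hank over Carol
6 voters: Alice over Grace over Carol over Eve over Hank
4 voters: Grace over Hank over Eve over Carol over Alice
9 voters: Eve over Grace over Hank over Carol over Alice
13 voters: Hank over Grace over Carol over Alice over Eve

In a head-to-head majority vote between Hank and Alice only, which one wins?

Hank

Ballots ranking Hank above Alice: 2+4+9+13 = 28.
Ballots ranking Alice above Hank: 10+6 = 16.
Hank wins the head-to-head, 28–16.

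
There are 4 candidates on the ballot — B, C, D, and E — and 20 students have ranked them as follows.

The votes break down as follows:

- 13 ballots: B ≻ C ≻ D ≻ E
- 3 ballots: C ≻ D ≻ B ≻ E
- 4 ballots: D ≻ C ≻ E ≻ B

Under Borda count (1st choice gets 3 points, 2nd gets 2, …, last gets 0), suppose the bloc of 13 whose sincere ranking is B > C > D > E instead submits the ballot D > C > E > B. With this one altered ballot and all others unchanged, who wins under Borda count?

D

Borda totals with the altered ballot: B 3, C 43, D 57, E 17.
The switch changes the winner from C to D.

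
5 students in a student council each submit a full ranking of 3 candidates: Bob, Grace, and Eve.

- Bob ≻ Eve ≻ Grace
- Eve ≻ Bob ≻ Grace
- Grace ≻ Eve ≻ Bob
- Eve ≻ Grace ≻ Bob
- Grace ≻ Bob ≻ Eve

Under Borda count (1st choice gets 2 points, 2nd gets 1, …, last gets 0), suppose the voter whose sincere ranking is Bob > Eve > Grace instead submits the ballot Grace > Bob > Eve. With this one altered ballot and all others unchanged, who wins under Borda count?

Borda totals with the altered ballot: Bob 3, Grace 7, Eve 5.
The switch changes the winner from Eve to Grace.

Grace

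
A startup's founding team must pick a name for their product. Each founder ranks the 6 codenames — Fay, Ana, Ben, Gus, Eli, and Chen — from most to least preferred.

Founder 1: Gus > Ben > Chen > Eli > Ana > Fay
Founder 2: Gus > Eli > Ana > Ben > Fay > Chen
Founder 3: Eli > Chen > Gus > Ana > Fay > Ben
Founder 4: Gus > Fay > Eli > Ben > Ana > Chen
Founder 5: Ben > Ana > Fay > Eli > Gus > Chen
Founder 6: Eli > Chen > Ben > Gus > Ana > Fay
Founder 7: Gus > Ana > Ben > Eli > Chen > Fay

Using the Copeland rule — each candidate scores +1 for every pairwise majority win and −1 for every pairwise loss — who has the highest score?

Pairwise results:
  Fay vs Ana: Ana wins 6–1.
  Fay vs Ben: Ben wins 5–2.
  Fay vs Gus: Gus wins 6–1.
  Fay vs Eli: Eli wins 5–2.
  Fay vs Chen: Chen wins 4–3.
  Ana vs Ben: Ben wins 4–3.
  Ana vs Gus: Gus wins 6–1.
  Ana vs Eli: Eli wins 5–2.
  Ana vs Chen: Ana wins 4–3.
  Ben vs Gus: Gus wins 5–2.
  Ben vs Eli: Eli wins 4–3.
  Ben vs Chen: Ben wins 5–2.
  Gus vs Eli: Gus wins 4–3.
  Gus vs Chen: Gus wins 5–2.
  Eli vs Chen: Eli wins 6–1.
Copeland scores (wins − losses):
  Fay: 0 − 5 = -5
  Ana: 2 − 3 = -1
  Ben: 3 − 2 = 1
  Gus: 5 − 0 = 5
  Eli: 4 − 1 = 3
  Chen: 1 − 4 = -3
Gus has the best Copeland score.

Gus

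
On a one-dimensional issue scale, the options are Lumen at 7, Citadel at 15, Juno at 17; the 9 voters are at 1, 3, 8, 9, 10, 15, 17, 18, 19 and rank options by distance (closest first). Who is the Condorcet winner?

Lumen

With single-peaked preferences on a line, the Condorcet winner is the candidate closest to the median voter.
The median voter (position 10) is closest to Lumen at 7.
Check: Lumen vs Citadel — voters closer to Lumen: 5 of 9.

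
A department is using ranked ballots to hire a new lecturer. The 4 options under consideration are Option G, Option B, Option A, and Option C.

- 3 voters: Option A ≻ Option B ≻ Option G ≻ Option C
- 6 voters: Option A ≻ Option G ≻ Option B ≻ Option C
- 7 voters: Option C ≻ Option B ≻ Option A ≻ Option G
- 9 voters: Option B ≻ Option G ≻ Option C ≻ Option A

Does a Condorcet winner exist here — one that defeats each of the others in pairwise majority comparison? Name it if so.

Head-to-head results (25 voters total):
Option G vs Option B: Option B wins 19–6.
Option G vs Option A: Option A wins 16–9.
Option G vs Option C: Option G wins 18–7.
Option B vs Option A: Option B wins 16–9.
Option B vs Option C: Option B wins 18–7.
Option A vs Option C: Option C wins 16–9.
Option B beats each rival — Option G (19–6), Option A (16–9), Option C (18–7) — so Option B is the Condorcet winner.

Option B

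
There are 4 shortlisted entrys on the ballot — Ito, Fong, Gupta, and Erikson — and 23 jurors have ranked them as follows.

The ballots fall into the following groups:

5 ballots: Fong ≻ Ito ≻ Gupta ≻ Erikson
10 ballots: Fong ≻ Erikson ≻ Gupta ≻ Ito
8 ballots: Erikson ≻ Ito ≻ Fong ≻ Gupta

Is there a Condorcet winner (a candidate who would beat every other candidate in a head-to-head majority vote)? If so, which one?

Head-to-head results (23 voters total):
Ito vs Fong: Fong wins 15–8.
Ito vs Gupta: Ito wins 13–10.
Ito vs Erikson: Erikson wins 18–5.
Fong vs Gupta: Fong wins 23–0.
Fong vs Erikson: Fong wins 15–8.
Gupta vs Erikson: Erikson wins 18–5.
Fong beats each rival — Ito (15–8), Gupta (23–0), Erikson (15–8) — so Fong is the Condorcet winner.

Fong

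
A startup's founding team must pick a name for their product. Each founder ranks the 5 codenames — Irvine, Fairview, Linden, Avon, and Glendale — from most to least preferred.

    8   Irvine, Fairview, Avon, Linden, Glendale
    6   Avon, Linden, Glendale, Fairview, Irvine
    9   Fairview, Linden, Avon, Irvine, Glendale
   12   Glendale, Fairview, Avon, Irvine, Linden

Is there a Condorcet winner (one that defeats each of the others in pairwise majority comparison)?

No

Head-to-head results (35 voters total):
Irvine vs Fairview: Fairview wins 27–8.
Irvine vs Linden: Irvine wins 20–15.
Irvine vs Avon: Avon wins 27–8.
Irvine vs Glendale: Glendale wins 18–17.
Fairview vs Linden: Fairview wins 29–6.
Fairview vs Avon: Fairview wins 29–6.
Fairview vs Glendale: Glendale wins 18–17.
Linden vs Avon: Avon wins 26–9.
Linden vs Glendale: Linden wins 23–12.
Avon vs Glendale: Avon wins 23–12.
No candidate beats all others: Irvine beats Linden beats Glendale beats Irvine, a majority cycle.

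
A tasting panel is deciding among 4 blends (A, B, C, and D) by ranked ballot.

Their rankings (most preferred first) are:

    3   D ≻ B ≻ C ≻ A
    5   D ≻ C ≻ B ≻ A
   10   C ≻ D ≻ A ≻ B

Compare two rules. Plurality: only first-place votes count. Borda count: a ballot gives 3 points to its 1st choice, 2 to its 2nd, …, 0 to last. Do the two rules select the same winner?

Plurality first-place counts: A 0, B 0, C 10, D 8 → C.
Borda totals: A 10, B 11, C 43, D 44 → D.
The two rules disagree: plurality picks C, Borda picks D.

No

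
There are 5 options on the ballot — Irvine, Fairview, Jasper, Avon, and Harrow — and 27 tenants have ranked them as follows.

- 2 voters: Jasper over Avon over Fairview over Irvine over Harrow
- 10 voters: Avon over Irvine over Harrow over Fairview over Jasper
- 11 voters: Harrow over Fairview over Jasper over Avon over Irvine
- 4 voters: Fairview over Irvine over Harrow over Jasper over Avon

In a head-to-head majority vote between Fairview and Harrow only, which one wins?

Ballots ranking Fairview above Harrow: 2+4 = 6.
Ballots ranking Harrow above Fairview: 10+11 = 21.
Harrow wins the head-to-head, 21–6.

Harrow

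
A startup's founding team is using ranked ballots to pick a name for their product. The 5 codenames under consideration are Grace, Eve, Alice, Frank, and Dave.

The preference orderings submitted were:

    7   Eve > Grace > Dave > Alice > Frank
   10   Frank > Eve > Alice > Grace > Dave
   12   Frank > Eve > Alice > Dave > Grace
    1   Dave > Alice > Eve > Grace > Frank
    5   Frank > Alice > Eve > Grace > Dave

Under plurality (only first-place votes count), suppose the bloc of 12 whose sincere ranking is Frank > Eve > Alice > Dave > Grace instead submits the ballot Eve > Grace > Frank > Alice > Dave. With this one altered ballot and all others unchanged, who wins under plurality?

First-place totals with the altered ballot: Grace 0, Eve 19, Alice 0, Frank 15, Dave 1.
The switch changes the winner from Frank to Eve.

Eve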